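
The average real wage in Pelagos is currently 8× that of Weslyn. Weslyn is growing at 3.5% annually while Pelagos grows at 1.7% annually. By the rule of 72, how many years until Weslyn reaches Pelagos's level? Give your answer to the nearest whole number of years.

What matters is the difference: 1.8 pp.
Rule of 72 on the gap: the ratio halves every 72/1.8 ≈ 40.00 years.
An 8× gap closes after 3 halvings: 3 × 40.00 ≈ 120 years.

around 120 years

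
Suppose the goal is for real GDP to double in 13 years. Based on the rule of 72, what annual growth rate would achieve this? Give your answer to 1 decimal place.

72 / 13 ≈ 5.54, so about 5.5% a year.

5.5%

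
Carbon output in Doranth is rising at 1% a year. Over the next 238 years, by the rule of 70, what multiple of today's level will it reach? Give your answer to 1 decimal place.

roughly 10.6 times

Doubles every ≈ 70.00 years (70/1).
238 years is 3.40 doublings; 2^3.40 ≈ 10.6×.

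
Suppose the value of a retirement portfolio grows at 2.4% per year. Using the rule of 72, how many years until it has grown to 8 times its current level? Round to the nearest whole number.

roughly 90 years

One doubling takes 72/2.4 = 30.00 years.
8× is 3 doublings, so 3 × 30.00 ≈ 90 years.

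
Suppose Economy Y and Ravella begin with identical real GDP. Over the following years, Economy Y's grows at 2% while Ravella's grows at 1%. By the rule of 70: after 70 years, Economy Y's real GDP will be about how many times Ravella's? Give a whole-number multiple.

Economy Y pulls ahead at 1 pp per year, so the ratio doubles every 70/1 ≈ 70.00 years.
In 70 years that's 1.00 doublings: 2^1.00 ≈ 2.

about 2 times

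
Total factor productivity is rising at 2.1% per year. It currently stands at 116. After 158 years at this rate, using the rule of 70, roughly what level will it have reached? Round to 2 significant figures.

around 3100

It doubles every 70/2.1 ≈ 33.33 years, so 158 years is 4.74 doublings.
2^4.74 ≈ 26.72; 116 × 26.72 ≈ 3100.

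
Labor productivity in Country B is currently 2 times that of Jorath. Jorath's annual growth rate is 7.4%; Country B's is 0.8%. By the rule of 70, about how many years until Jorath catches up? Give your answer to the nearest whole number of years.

Jorath gains on Country B at 7.4% − 0.8% = 6.6 points a year.
At that relative rate the gap halves every 70/6.6 ≈ 10.61 years.
A 2 times gap closes after 1 halving: 1 × 10.61 ≈ 11 years.

11 years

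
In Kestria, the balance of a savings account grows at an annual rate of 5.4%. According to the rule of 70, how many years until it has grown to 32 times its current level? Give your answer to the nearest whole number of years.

At 5.4% it doubles every 70/5.4 ≈ 12.96 years.
32× is 5 doublings, so 5 × 12.96 ≈ 65 years.

≈ 65 years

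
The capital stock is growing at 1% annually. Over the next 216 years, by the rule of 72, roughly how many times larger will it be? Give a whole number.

about 8 times

72/1 ≈ 72.00 years per doubling.
216 years fits 3 doublings: 2^3 = 8.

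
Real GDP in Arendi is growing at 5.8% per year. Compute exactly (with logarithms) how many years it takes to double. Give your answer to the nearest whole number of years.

12 years

t = ln(2) / ln(1 + 0.058) = 0.6931 / 0.056380 ≈ 12.29.
≈ 12 years.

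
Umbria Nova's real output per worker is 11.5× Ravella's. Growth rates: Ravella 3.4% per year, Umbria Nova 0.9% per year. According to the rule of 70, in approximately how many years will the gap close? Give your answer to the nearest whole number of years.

approximately 99 years

The growth-rate gap is 3.4% − 0.9% = 2.5 percentage points.
So the ratio between them halves every 70/2.5 ≈ 28.00 years.
An 11.5× gap takes log₂(11.5) ≈ 3.52 halvings to close: 3.52 × 28.00 ≈ 99 years.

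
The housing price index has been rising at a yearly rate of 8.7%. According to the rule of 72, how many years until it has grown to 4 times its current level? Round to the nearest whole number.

Doubling time ≈ 72/8.7 = 8.28 years.
4 = 2^2, so 2 doublings → 17 years.

around 17 years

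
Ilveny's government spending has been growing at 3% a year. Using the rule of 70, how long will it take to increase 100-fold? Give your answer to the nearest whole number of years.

155 years

Doubling time ≈ 70/3 = 23.33 years.
Reaching 100× takes log₂(100) ≈ 6.64 doublings.
6.64 × 23.33 ≈ 155 years.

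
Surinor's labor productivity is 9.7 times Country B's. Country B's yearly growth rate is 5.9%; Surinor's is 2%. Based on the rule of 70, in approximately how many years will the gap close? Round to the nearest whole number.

≈ 59 years

Country B gains on Surinor at 5.9% − 2% = 3.9 points a year.
At that relative rate the gap halves every 70/3.9 ≈ 17.95 years.
A 9.7 times gap takes log₂(9.7) ≈ 3.28 halvings to close: 3.28 × 17.95 ≈ 59 years.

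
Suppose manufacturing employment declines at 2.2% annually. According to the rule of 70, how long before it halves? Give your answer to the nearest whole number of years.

Falling at 2.2%, it halves about every 70/2.2 = 31.82 years.

approximately 32 years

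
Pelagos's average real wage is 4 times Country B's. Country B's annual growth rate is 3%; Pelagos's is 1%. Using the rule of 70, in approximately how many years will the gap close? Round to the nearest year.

The growth-rate gap is 3% − 1% = 2 percentage points.
So the ratio between them halves every 70/2 ≈ 35.00 years.
A 4 times gap closes after 2 halvings: 2 × 35.00 ≈ 70 years.

approximately 70 years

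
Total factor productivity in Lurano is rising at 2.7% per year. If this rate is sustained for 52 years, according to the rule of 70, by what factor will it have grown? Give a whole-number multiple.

roughly 4 times

Doubling time ≈ 70/2.7 = 25.93 years.
52/25.93 ≈ 2 doublings, so about 2^2 = 4×.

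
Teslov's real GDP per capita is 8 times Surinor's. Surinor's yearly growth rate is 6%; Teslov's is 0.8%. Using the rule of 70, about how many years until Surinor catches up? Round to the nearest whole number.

around 40 years

The growth-rate gap is 6% − 0.8% = 5.2 percentage points.
So the ratio between them halves every 70/5.2 ≈ 13.46 years.
An 8 times gap closes after 3 halvings: 3 × 13.46 ≈ 40 years.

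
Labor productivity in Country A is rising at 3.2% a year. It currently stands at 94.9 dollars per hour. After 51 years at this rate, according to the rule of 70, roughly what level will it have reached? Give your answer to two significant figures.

It doubles every 70/3.2 ≈ 21.88 years, so 51 years is 2.33 doublings.
2^2.33 ≈ 5.03; 94.9 × 5.03 ≈ 480 dollars per hour.

roughly 480 dollars per hour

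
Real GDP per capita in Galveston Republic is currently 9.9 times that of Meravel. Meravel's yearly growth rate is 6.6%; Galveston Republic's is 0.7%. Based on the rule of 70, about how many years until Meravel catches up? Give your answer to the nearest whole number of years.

The growth-rate gap is 6.6% − 0.7% = 5.9 percentage points.
So the ratio between them halves every 70/5.9 ≈ 11.86 years.
A 9.9 times gap takes log₂(9.9) ≈ 3.31 halvings to close: 3.31 × 11.86 ≈ 39 years.

≈ 39 years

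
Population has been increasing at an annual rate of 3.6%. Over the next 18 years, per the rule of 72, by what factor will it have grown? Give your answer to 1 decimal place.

approximately 1.9 times

Doubles every ≈ 20.00 years (72/3.6).
18 years is 0.90 doublings; 2^0.90 ≈ 1.9×.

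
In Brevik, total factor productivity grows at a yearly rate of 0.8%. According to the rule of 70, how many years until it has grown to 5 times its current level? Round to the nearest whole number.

At 0.8% it doubles every 70/0.8 ≈ 87.50 years.
5× is log₂ 5 ≈ 2.32 doublings, so ≈ 2.32 × 87.50 = 203 years.

roughly 203 years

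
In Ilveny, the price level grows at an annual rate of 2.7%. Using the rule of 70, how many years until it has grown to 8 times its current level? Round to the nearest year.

One doubling takes 70/2.7 = 25.93 years.
8 = 2^3, so 3 doublings → 78 years.

≈ 78 years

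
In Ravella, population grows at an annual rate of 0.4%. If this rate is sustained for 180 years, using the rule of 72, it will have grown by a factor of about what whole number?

about 2 times

Doubling time ≈ 72/0.4 = 180.00 years.
180/180.00 ≈ 1 doubling, so about 2^1 = 2×.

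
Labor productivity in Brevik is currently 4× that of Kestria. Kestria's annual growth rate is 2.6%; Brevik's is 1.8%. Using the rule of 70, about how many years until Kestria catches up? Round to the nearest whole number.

≈ 175 years

Kestria gains on Brevik at 2.6% − 1.8% = 0.8 points a year.
At that relative rate the gap halves every 70/0.8 ≈ 87.50 years.
A 4× gap closes after 2 halvings: 2 × 87.50 ≈ 175 years.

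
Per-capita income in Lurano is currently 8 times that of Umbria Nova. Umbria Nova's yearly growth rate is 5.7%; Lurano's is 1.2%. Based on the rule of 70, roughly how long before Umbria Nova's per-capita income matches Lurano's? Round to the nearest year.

about 47 years

What matters is the difference: 4.5 pp.
Rule of 70 on the gap: the ratio halves every 70/4.5 ≈ 15.56 years.
An 8 times gap closes after 3 halvings: 3 × 15.56 ≈ 47 years.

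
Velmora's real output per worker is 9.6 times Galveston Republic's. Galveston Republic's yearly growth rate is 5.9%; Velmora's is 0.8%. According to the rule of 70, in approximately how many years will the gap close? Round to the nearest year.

Galveston Republic gains on Velmora at 5.9% − 0.8% = 5.1 points a year.
At that relative rate the gap halves every 70/5.1 ≈ 13.73 years.
A 9.6 times gap takes log₂(9.6) ≈ 3.26 halvings to close: 3.26 × 13.73 ≈ 45 years.

around 45 years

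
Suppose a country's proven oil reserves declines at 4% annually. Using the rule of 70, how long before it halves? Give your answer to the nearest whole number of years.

Halving time ≈ 70 / 4 = 17.50 → 18 years.

about 18 years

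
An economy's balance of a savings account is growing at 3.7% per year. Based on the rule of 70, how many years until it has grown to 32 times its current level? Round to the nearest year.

Doubling time ≈ 70/3.7 = 18.92 years.
Getting to 32× needs 5 doublings: 5 × 18.92 ≈ 95 years.

approximately 95 years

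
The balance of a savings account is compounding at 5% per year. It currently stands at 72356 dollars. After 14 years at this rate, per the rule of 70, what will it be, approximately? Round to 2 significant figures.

Doubling time ≈ 70/5 = 14.00 years.
14 years is 14/14.00 ≈ 1.00 doublings, a factor of 2^1.00 ≈ 2.00.
72356 × 2.00 ≈ 140000 dollars.

140000 dollars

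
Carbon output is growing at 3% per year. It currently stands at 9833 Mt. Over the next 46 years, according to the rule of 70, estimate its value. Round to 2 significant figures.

Doubling time ≈ 70/3 = 23.33 years.
46 years is 46/23.33 ≈ 1.97 doublings, a factor of 2^1.97 ≈ 3.92.
9833 × 3.92 ≈ 39000 Mt.

roughly 39000 Mt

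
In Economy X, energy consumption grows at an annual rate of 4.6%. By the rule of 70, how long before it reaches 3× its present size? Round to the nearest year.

Doubling time ≈ 70/4.6 = 15.22 years.
Reaching 3× takes log₂(3) ≈ 1.58 doublings.
1.58 × 15.22 ≈ 24 years.

approximately 24 years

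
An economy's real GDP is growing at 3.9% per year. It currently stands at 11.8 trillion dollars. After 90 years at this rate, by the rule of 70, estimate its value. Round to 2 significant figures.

≈ 380 trillion dollars

It doubles every 70/3.9 ≈ 17.95 years, so 90 years is 5.01 doublings.
2^5.01 ≈ 32.22; 11.8 × 32.22 ≈ 380 trillion dollars.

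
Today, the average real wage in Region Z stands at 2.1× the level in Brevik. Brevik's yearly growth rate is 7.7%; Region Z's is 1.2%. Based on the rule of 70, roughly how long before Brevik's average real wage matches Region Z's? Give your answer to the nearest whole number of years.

around 12 years

What matters is the difference: 6.5 pp.
Rule of 70 on the gap: the ratio halves every 70/6.5 ≈ 10.77 years.
A 2.1× gap takes log₂(2.1) ≈ 1.07 halvings to close: 1.07 × 10.77 ≈ 12 years.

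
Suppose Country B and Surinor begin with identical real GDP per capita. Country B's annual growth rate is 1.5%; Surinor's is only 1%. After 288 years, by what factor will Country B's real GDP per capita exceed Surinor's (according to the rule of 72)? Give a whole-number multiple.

Rate gap = 1.5% − 1% = 0.5 points.
The ratio doubles every 72/0.5 ≈ 144.00 years.
288/144.00 ≈ 2.00 doublings → ratio ≈ 2^2.00 ≈ 4.

≈ 4 times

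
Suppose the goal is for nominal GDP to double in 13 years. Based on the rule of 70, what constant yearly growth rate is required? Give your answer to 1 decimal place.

70 / 13 ≈ 5.38, so about 5.4% per year.

around 5.4%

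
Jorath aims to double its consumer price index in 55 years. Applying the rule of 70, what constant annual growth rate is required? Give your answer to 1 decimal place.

70 / 55 ≈ 1.27, so about 1.3% a year.

about 1.3% a year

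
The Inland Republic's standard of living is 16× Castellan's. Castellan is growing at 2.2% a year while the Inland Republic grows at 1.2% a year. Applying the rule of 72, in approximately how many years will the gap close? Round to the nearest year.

The growth-rate gap is 2.2% − 1.2% = 1 percentage point.
So the ratio between them halves every 72/1 ≈ 72.00 years.
A 16× gap closes after 4 halvings: 4 × 72.00 ≈ 288 years.

approximately 288 years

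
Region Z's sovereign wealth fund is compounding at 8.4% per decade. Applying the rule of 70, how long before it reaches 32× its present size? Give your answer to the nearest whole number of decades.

At 8.4% it doubles every 70/8.4 ≈ 8.33 decades.
Getting to 32× needs 5 doublings: 5 × 8.33 ≈ 42 decades.

about 42 decades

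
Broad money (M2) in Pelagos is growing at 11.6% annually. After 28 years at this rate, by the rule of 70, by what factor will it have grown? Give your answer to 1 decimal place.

≈ 24.9 times

Doubling time ≈ 70/11.6 = 6.03 years.
28 years / 6.03 ≈ 4.64 doublings → factor 2^4.64 ≈ 24.9.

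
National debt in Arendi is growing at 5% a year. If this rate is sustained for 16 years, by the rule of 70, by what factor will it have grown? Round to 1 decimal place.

Doubling time ≈ 70/5 = 14.00 years.
16 years / 14.00 ≈ 1.14 doublings → factor 2^1.14 ≈ 2.2.

around 2.2 times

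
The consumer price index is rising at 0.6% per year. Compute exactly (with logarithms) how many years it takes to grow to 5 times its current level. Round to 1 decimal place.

269.0 years

t = ln(5) / ln(1 + 0.006) = 1.6094 / 0.005982 ≈ 269.04.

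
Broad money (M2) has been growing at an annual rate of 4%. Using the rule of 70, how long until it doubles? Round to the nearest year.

70/4 ≈ 17.50, so it doubles roughly every 18 years.

≈ 18 years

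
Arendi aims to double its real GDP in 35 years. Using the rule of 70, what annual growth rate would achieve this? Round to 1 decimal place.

70 / 35 ≈ 2.00, so about 2.0% annually.

2.0%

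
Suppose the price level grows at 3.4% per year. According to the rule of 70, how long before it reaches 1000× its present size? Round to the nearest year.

approximately 205 years

At 3.4% it doubles every 70/3.4 ≈ 20.59 years.
1000× is log₂ 1000 ≈ 9.97 doublings, so ≈ 9.97 × 20.59 = 205 years.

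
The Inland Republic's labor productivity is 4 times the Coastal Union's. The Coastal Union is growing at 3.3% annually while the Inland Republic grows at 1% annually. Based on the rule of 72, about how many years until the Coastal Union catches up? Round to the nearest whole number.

roughly 63 years

What matters is the difference: 2.3 pp.
Rule of 72 on the gap: the ratio halves every 72/2.3 ≈ 31.30 years.
A 4 times gap closes after 2 halvings: 2 × 31.30 ≈ 63 years.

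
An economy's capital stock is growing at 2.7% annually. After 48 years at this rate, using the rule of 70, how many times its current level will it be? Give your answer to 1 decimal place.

Doubles every ≈ 25.93 years (70/2.7).
48 years is 1.85 doublings; 2^1.85 ≈ 3.6×.

roughly 3.6 times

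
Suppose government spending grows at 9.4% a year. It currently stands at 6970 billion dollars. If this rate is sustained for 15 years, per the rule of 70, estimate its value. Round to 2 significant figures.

Doubling time ≈ 70/9.4 = 7.45 years.
15 years is 15/7.45 ≈ 2.01 doublings, a factor of 2^2.01 ≈ 4.03.
6970 × 4.03 ≈ 28000 billion dollars.

about 28000 billion dollars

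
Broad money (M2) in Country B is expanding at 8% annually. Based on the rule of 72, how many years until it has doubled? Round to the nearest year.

around 9 years

72/8 ≈ 9.00, so it doubles roughly every 9 years.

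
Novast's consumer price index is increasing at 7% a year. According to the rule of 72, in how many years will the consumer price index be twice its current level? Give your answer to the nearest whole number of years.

Doubling time ≈ 72 / 7 = 10.29 years.

approximately 10 years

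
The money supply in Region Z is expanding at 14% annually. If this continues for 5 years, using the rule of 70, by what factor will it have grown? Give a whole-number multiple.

≈ 2 times

At 14% one doubling takes ≈ 5.00 years; 5 years is 1 of them, so ×2.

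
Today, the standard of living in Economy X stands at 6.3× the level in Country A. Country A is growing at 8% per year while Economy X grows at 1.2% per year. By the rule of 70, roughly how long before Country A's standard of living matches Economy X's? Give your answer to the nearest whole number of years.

The growth-rate gap is 8% − 1.2% = 6.8 percentage points.
So the ratio between them halves every 70/6.8 ≈ 10.29 years.
A 6.3× gap takes log₂(6.3) ≈ 2.66 halvings to close: 2.66 × 10.29 ≈ 27 years.

around 27 years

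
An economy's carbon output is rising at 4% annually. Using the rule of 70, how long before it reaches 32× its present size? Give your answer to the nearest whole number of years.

about 88 years

At 4% it doubles every 70/4 ≈ 17.50 years.
Getting to 32× needs 5 doublings: 5 × 17.50 ≈ 88 years.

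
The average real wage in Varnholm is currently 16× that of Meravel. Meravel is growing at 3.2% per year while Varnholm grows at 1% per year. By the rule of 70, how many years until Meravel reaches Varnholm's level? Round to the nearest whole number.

around 127 years

Meravel gains on Varnholm at 3.2% − 1% = 2.2 points a year.
At that relative rate the gap halves every 70/2.2 ≈ 31.82 years.
A 16× gap closes after 4 halvings: 4 × 31.82 ≈ 127 years.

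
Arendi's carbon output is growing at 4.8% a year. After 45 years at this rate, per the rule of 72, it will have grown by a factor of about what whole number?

approximately 8 times

Doubling time ≈ 72/4.8 = 15.00 years.
45/15.00 ≈ 3 doublings, so about 2^3 = 8×.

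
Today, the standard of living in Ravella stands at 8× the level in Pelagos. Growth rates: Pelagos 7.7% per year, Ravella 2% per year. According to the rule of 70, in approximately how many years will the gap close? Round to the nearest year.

What matters is the difference: 5.7 pp.
Rule of 70 on the gap: the ratio halves every 70/5.7 ≈ 12.28 years.
An 8× gap closes after 3 halvings: 3 × 12.28 ≈ 37 years.

about 37 years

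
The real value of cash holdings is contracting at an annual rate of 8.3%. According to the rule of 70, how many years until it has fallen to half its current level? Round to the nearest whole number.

roughly 8 years

The rule works in reverse for decay: 70/8.3 ≈ 8.43 years to halve.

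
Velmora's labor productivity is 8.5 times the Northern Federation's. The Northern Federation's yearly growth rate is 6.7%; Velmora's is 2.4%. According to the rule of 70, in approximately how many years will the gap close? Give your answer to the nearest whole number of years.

approximately 50 years

the Northern Federation gains on Velmora at 6.7% − 2.4% = 4.3 points a year.
At that relative rate the gap halves every 70/4.3 ≈ 16.28 years.
An 8.5 times gap takes log₂(8.5) ≈ 3.09 halvings to close: 3.09 × 16.28 ≈ 50 years.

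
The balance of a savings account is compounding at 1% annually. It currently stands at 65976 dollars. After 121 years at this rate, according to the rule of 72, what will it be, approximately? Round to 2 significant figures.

≈ 210000 dollars

Doubling time ≈ 72/1 = 72.00 years.
121 years is 121/72.00 ≈ 1.68 doublings, a factor of 2^1.68 ≈ 3.20.
65976 × 3.20 ≈ 210000 dollars.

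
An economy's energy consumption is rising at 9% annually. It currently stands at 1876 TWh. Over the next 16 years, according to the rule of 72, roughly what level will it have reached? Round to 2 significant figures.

≈ 7500 TWh

It doubles every 72/9 ≈ 8.00 years, so 16 years is 2.00 doublings.
2^2.00 ≈ 4.00; 1876 × 4.00 ≈ 7500 TWh.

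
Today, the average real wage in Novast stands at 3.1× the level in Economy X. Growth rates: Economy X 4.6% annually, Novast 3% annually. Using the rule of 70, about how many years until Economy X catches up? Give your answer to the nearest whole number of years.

Economy X gains on Novast at 4.6% − 3% = 1.6 points a year.
At that relative rate the gap halves every 70/1.6 ≈ 43.75 years.
A 3.1× gap takes log₂(3.1) ≈ 1.63 halvings to close: 1.63 × 43.75 ≈ 71 years.

roughly 71 years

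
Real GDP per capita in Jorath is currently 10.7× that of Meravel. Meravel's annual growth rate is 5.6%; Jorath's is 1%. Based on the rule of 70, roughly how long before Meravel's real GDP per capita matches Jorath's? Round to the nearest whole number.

Meravel gains on Jorath at 5.6% − 1% = 4.6 points a year.
At that relative rate the gap halves every 70/4.6 ≈ 15.22 years.
A 10.7× gap takes log₂(10.7) ≈ 3.42 halvings to close: 3.42 × 15.22 ≈ 52 years.

roughly 52 years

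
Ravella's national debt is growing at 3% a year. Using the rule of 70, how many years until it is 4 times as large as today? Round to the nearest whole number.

approximately 47 years

One doubling takes 70/3 = 23.33 years.
Getting to 4× needs 2 doublings: 2 × 23.33 ≈ 47 years.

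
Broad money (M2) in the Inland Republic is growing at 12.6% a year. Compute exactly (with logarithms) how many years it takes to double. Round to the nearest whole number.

6 years

t = ln(2) / ln(1 + 0.126) = 0.6931 / 0.118672 ≈ 5.84.
≈ 6 years.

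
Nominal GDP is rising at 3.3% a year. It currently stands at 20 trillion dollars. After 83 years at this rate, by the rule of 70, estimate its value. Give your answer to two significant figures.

≈ 300 trillion dollars

Doubling time ≈ 70/3.3 = 21.21 years.
83 years is 83/21.21 ≈ 3.91 doublings, a factor of 2^3.91 ≈ 15.03.
20 × 15.03 ≈ 300 trillion dollars.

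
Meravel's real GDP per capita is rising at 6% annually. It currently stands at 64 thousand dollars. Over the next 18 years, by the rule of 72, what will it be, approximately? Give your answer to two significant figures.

roughly 180 thousand dollars

Doubling time ≈ 72/6 = 12.00 years.
18 years is 18/12.00 ≈ 1.50 doublings, a factor of 2^1.50 ≈ 2.83.
64 × 2.83 ≈ 180 thousand dollars.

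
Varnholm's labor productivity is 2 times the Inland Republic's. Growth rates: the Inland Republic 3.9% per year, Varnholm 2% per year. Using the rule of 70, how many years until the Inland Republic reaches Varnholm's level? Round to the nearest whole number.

roughly 37 years

What matters is the difference: 1.9 pp.
Rule of 70 on the gap: the ratio halves every 70/1.9 ≈ 36.84 years.
A 2 times gap closes after 1 halving: 1 × 36.84 ≈ 37 years.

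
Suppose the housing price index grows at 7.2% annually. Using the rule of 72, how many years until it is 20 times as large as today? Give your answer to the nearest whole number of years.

At 7.2% it doubles every 72/7.2 ≈ 10.00 years.
20× is log₂ 20 ≈ 4.32 doublings, so ≈ 4.32 × 10.00 = 43 years.

about 43 years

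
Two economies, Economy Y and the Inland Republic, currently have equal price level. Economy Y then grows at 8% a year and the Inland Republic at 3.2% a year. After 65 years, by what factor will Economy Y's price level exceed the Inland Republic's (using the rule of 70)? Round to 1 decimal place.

Economy Y pulls ahead at 4.8 pp per year, so the ratio doubles every 70/4.8 ≈ 14.58 years.
In 65 years that's 4.46 doublings: 2^4.46 ≈ 22.0.

about 22.0 times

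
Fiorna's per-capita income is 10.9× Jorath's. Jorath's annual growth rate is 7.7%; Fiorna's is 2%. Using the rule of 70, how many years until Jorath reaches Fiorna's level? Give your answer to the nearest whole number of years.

What matters is the difference: 5.7 pp.
Rule of 70 on the gap: the ratio halves every 70/5.7 ≈ 12.28 years.
A 10.9× gap takes log₂(10.9) ≈ 3.45 halvings to close: 3.45 × 12.28 ≈ 42 years.

approximately 42 years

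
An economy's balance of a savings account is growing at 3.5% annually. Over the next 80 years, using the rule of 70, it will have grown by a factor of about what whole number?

16 times

Doubling time ≈ 70/3.5 = 20.00 years.
80/20.00 ≈ 4 doublings, so about 2^4 = 16×.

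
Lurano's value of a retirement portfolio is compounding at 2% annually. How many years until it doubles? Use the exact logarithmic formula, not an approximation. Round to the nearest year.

35 years

t = ln(2) / ln(1 + 0.02) = 0.6931 / 0.019803 ≈ 35.00.
≈ 35 years.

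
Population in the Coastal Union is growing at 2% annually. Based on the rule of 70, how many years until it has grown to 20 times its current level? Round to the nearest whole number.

Doubling time ≈ 70/2 = 35.00 years.
20× is log₂ 20 ≈ 4.32 doublings, so ≈ 4.32 × 35.00 = 151 years.

around 151 years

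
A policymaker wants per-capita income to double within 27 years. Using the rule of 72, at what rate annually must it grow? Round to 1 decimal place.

72 / 27 ≈ 2.67, so about 2.7% annually.

around 2.7%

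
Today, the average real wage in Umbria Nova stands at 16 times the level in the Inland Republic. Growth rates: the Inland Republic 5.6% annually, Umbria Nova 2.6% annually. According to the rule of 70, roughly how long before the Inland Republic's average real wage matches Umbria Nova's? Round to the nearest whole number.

≈ 93 years

What matters is the difference: 3 pp.
Rule of 70 on the gap: the ratio halves every 70/3 ≈ 23.33 years.
A 16 times gap closes after 4 halvings: 4 × 23.33 ≈ 93 years.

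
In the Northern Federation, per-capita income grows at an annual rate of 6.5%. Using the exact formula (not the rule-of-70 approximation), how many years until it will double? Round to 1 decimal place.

11.0 years

t = ln(2) / ln(1 + 0.065) = 0.6931 / 0.062975 ≈ 11.01.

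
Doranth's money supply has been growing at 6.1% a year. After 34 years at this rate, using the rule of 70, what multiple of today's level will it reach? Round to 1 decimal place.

Doubling time ≈ 70/6.1 = 11.48 years.
34 years / 11.48 ≈ 2.96 doublings → factor 2^2.96 ≈ 7.8.

roughly 7.8 times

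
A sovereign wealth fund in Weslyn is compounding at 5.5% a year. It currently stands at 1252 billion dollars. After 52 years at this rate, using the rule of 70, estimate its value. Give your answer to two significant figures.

roughly 21000 billion dollars

Doubling time ≈ 70/5.5 = 12.73 years.
52 years is 52/12.73 ≈ 4.08 doublings, a factor of 2^4.08 ≈ 16.91.
1252 × 16.91 ≈ 21000 billion dollars.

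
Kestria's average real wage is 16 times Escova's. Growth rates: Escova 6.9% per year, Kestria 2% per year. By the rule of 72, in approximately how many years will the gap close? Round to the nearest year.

about 59 years

The growth-rate gap is 6.9% − 2% = 4.9 percentage points.
So the ratio between them halves every 72/4.9 ≈ 14.69 years.
A 16 times gap closes after 4 halvings: 4 × 14.69 ≈ 59 years.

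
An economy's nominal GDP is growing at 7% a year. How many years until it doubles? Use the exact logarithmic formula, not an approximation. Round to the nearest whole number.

10 years

t = ln(2) / ln(1 + 0.07) = 0.6931 / 0.067659 ≈ 10.24.
≈ 10 years.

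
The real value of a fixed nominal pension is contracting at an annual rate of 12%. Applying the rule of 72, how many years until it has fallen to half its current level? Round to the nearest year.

6 years

The rule works in reverse for decay: 72/12 ≈ 6.00 years to halve.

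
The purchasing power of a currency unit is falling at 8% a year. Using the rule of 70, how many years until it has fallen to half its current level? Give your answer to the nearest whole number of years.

The rule works in reverse for decay: 70/8 ≈ 8.75 years to halve.

about 9 years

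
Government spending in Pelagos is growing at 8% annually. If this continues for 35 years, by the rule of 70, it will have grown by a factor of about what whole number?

At 8% one doubling takes ≈ 8.75 years; 35 years is 4 of them, so ×16.

around 16 times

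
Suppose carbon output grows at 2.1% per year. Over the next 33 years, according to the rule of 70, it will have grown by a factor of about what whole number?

≈ 2 times

70/2.1 ≈ 33.33 years per doubling.
33 years fits 1 doubling: 2^1 = 2.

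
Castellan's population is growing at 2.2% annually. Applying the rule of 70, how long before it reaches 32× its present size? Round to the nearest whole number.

Doubling time ≈ 70/2.2 = 31.82 years.
32× is 5 doublings, so 5 × 31.82 ≈ 159 years.

≈ 159 years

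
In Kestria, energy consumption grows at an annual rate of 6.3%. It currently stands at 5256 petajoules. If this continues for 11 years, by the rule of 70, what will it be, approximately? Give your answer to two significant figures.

It doubles every 70/6.3 ≈ 11.11 years, so 11 years is 0.99 doublings.
2^0.99 ≈ 1.99; 5256 × 1.99 ≈ 10000 petajoules.

≈ 10000 petajoules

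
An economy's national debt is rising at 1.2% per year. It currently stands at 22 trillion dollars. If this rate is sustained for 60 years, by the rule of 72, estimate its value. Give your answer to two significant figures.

around 44 trillion dollars

Doubling time ≈ 72/1.2 = 60.00 years.
60 years is 60/60.00 ≈ 1.00 doublings, a factor of 2^1.00 ≈ 2.00.
22 × 2.00 ≈ 44 trillion dollars.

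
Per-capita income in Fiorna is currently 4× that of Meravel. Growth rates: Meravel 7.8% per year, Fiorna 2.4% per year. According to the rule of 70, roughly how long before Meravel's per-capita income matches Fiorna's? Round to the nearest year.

The growth-rate gap is 7.8% − 2.4% = 5.4 percentage points.
So the ratio between them halves every 70/5.4 ≈ 12.96 years.
A 4× gap closes after 2 halvings: 2 × 12.96 ≈ 26 years.

around 26 years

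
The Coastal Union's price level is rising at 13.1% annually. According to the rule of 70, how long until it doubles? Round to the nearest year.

At 13.1%, doubling takes about 70/13.1 = 5.34 years.

approximately 5 years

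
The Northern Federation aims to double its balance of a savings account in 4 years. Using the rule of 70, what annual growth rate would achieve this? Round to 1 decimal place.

70 / 4 ≈ 17.50, so about 17.5% a year.

roughly 17.5%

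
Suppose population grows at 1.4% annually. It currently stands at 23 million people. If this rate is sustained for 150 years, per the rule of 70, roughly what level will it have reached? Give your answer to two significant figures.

roughly 180 million people

Doubling time ≈ 70/1.4 = 50.00 years.
150 years is 150/50.00 ≈ 3.00 doublings, a factor of 2^3.00 ≈ 8.00.
23 × 8.00 ≈ 180 million people.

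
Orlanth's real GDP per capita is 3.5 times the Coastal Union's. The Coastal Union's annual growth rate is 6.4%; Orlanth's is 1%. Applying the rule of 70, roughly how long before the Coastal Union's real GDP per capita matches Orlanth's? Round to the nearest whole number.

the Coastal Union gains on Orlanth at 6.4% − 1% = 5.4 points a year.
At that relative rate the gap halves every 70/5.4 ≈ 12.96 years.
A 3.5 times gap takes log₂(3.5) ≈ 1.81 halvings to close: 1.81 × 12.96 ≈ 23 years.

roughly 23 years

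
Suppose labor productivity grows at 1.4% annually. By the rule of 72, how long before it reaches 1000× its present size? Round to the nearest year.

One doubling takes 72/1.4 = 51.43 years.
Reaching 1000× takes log₂(1000) ≈ 9.97 doublings.
9.97 × 51.43 ≈ 513 years.

513 years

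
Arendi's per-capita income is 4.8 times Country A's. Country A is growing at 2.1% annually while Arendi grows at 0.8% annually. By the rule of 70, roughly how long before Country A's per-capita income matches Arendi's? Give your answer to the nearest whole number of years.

≈ 122 years

The growth-rate gap is 2.1% − 0.8% = 1.3 percentage points.
So the ratio between them halves every 70/1.3 ≈ 53.85 years.
A 4.8 times gap takes log₂(4.8) ≈ 2.26 halvings to close: 2.26 × 53.85 ≈ 122 years.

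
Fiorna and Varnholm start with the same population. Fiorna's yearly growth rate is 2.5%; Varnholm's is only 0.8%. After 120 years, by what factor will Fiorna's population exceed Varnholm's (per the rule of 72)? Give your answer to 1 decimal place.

around 7.1 times

Only the 1.7-point difference matters.
72/1.7 ≈ 42.35 years per doubling of the ratio; 120 years gives 2.83 doublings, so ≈ 7.1×.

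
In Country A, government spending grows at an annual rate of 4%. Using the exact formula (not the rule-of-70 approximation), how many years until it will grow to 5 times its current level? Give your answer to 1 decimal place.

41.0 years

t = ln(5) / ln(1 + 0.04) = 1.6094 / 0.039221 ≈ 41.03.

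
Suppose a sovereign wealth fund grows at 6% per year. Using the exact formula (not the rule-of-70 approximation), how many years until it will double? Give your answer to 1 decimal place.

11.9 years

t = ln(2) / ln(1 + 0.06) = 0.6931 / 0.058269 ≈ 11.89.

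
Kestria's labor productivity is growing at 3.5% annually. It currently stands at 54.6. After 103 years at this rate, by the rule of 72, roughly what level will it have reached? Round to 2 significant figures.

Doubling time ≈ 72/3.5 = 20.57 years.
103 years is 103/20.57 ≈ 5.01 doublings, a factor of 2^5.01 ≈ 32.22.
54.6 × 32.22 ≈ 1800.

roughly 1800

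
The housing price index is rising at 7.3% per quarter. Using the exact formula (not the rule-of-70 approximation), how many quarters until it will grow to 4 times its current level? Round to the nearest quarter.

20 quarters

t = ln(4) / ln(1 + 0.073) = 1.3863 / 0.070458 ≈ 19.68.
≈ 20 quarters.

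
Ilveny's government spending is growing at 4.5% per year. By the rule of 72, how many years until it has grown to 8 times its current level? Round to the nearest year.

Doubling time ≈ 72/4.5 = 16.00 years.
8 = 2^3, so 3 doublings → 48 years.

approximately 48 years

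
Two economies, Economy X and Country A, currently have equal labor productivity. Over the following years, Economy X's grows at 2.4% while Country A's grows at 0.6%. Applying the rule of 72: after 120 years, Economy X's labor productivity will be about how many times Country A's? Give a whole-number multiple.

Economy X pulls ahead at 1.8 pp per year, so the ratio doubles every 72/1.8 ≈ 40.00 years.
In 120 years that's 3.00 doublings: 2^3.00 ≈ 8.

around 8 times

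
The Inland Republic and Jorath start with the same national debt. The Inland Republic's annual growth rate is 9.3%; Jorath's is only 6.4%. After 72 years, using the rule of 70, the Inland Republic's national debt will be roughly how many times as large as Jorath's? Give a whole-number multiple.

about 8 times

Only the 2.9-point difference matters.
70/2.9 ≈ 24.14 years per doubling of the ratio; 72 years gives 2.98 doublings, so ≈ 8×.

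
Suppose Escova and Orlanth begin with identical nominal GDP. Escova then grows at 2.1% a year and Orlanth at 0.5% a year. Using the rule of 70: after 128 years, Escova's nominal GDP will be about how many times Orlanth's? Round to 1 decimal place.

Rate gap = 2.1% − 0.5% = 1.6 points.
The ratio doubles every 70/1.6 ≈ 43.75 years.
128/43.75 ≈ 2.93 doublings → ratio ≈ 2^2.93 ≈ 7.6.

about 7.6 times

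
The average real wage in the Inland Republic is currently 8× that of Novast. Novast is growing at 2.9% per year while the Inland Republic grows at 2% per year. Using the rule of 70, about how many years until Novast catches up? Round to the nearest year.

roughly 233 years

The growth-rate gap is 2.9% − 2% = 0.9 percentage points.
So the ratio between them halves every 70/0.9 ≈ 77.78 years.
An 8× gap closes after 3 halvings: 3 × 77.78 ≈ 233 years.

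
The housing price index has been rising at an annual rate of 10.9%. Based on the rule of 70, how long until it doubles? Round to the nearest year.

approximately 6 years

Doubling time ≈ 70 / 10.9 = 6.42 years.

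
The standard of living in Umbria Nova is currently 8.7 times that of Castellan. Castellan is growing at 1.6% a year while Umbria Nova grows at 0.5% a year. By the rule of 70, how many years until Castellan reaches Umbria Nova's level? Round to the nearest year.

Castellan gains on Umbria Nova at 1.6% − 0.5% = 1.1 points a year.
At that relative rate the gap halves every 70/1.1 ≈ 63.64 years.
An 8.7 times gap takes log₂(8.7) ≈ 3.12 halvings to close: 3.12 × 63.64 ≈ 199 years.

≈ 199 years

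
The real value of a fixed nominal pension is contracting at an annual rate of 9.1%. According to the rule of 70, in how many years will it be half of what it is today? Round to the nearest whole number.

approximately 8 years

Halving time ≈ 70 / 9.1 = 7.69 → 8 years.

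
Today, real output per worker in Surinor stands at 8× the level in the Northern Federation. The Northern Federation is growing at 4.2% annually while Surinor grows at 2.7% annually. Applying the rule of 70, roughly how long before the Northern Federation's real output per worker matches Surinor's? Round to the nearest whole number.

140 years

The growth-rate gap is 4.2% − 2.7% = 1.5 percentage points.
So the ratio between them halves every 70/1.5 ≈ 46.67 years.
An 8× gap closes after 3 halvings: 3 × 46.67 ≈ 140 years.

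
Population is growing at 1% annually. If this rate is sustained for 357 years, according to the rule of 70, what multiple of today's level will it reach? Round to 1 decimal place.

Doubling time ≈ 70/1 = 70.00 years.
357 years / 70.00 ≈ 5.10 doublings → factor 2^5.10 ≈ 34.3.

around 34.3 times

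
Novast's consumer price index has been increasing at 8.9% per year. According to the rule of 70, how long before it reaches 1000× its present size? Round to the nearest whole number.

One doubling takes 70/8.9 = 7.87 years.
Reaching 1000× takes log₂(1000) ≈ 9.97 doublings.
9.97 × 7.87 ≈ 78 years.

around 78 years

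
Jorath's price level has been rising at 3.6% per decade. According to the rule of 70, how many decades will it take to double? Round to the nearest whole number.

about 19 decades

Doubling time ≈ 70 / 3.6 = 19.44 decades.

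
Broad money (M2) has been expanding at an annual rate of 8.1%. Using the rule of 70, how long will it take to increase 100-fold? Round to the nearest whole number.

≈ 57 years

One doubling takes 70/8.1 = 8.64 years.
Reaching 100× takes log₂(100) ≈ 6.64 doublings.
6.64 × 8.64 ≈ 57 years.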